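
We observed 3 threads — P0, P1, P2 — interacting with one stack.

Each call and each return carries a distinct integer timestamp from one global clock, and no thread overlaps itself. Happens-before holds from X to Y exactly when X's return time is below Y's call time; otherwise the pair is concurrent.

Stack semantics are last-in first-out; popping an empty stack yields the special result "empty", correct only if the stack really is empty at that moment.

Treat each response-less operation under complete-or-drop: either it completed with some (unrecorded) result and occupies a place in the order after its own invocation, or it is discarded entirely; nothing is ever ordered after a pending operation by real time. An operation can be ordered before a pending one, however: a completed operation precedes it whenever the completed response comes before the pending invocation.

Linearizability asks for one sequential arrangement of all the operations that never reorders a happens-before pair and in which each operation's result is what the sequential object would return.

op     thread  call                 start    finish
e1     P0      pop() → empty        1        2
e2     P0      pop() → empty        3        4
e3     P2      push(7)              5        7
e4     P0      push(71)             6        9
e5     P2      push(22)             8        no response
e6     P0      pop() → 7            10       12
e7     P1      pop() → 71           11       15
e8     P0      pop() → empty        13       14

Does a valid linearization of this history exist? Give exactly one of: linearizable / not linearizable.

a witness: e1, e2, e3, e4, e7, e6, e8
1. e1 pop() → empty, leaving stack <>
2. e2 pop() → empty, leaving stack <>
3. e3 push(7), leaving stack <7>
4. e4 push(71), leaving stack <7,71>
5. e7 pop() → 71, leaving stack <7>
6. e6 pop() → 7, leaving stack <>
7. e8 pop() → empty, leaving stack <>

linearizable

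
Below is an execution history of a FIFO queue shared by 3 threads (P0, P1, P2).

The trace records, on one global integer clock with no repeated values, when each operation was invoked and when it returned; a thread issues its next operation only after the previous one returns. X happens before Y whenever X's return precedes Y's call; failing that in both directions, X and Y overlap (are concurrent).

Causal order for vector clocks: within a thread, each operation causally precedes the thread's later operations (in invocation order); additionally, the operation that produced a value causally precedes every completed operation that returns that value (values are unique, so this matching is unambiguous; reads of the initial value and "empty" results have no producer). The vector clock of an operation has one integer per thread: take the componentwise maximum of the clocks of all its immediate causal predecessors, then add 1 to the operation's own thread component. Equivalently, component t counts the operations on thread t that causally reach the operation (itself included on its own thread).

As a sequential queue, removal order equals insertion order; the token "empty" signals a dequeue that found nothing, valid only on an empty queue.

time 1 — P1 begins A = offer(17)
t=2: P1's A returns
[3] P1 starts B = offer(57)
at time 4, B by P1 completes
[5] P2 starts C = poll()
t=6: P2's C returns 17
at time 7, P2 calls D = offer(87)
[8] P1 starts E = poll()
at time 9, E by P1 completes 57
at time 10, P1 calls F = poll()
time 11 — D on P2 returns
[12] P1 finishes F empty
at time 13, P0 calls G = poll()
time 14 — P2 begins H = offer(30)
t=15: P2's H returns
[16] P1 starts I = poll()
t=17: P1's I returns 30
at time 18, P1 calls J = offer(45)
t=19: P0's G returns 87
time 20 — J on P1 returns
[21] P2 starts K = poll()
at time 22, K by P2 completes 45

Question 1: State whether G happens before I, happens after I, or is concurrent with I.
Answer: concurrent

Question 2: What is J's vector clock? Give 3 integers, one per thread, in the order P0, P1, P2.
Answer: (0, 6, 3)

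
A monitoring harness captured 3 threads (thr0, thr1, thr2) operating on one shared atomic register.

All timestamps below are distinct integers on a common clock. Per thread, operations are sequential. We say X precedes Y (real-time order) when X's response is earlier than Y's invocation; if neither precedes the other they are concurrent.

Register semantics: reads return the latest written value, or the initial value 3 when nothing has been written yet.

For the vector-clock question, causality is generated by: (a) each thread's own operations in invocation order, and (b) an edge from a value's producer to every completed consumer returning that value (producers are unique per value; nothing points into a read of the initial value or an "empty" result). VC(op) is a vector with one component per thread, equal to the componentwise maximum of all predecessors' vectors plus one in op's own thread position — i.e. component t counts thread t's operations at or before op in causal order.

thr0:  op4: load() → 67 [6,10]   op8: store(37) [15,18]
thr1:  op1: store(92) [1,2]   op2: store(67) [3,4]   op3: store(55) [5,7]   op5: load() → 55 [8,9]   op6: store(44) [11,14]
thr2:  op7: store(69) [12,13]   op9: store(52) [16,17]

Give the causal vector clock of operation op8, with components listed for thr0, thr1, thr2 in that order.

op7 (invocation 12): nothing precedes it; thr2's component alone gives (0, 0, 1)
op1 (invocation 1): nothing precedes it; thr1's component alone gives (0, 1, 0)
merge at op9 (invoked 16): VC(op7)=(0, 0, 1), own-thread bump on thr2 → (0, 0, 2)
merge at op2 (invoked 3): VC(op1)=(0, 1, 0), own-thread bump on thr1 → (0, 2, 0)
merge at op3 (invoked 5): VC(op2)=(0, 2, 0), own-thread bump on thr1 → (0, 3, 0)
merge at op4 (invoked 6): VC(op2)=(0, 2, 0), own-thread bump on thr0 → (1, 2, 0)
merge at op5 (invoked 8): VC(op3)=(0, 3, 0), own-thread bump on thr1 → (0, 4, 0)
merge at op8 (invoked 15): VC(op4)=(1, 2, 0), own-thread bump on thr0 → (2, 2, 0)
merge at op6 (invoked 11): VC(op5)=(0, 4, 0), own-thread bump on thr1 → (0, 5, 0)
target: VC(op8) = (2, 2, 0)

(2, 2, 0)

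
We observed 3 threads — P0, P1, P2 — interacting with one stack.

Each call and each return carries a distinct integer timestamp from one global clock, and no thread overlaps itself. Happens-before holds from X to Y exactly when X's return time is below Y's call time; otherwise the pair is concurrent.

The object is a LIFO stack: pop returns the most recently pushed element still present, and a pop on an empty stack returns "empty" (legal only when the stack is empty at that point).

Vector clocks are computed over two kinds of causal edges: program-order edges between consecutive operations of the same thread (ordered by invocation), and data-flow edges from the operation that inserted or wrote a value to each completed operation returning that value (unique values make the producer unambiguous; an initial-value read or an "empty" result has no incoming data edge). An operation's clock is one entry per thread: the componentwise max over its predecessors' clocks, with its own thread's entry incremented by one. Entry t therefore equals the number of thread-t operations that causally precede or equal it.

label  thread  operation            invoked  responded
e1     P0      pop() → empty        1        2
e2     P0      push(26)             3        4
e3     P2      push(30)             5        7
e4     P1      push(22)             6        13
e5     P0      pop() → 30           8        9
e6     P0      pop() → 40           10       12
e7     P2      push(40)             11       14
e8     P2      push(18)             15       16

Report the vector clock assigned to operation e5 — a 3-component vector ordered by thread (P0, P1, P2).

root op e3, invoked 5: fresh clock plus P2's own tick → (0, 0, 1)
root op e4, invoked 6: fresh clock plus P1's own tick → (0, 1, 0)
root op e1, invoked 1: fresh clock plus P0's own tick → (1, 0, 0)
from VC(e3)=(0, 0, 1), e7 (invoked 11) maxes components and bumps P2 → (0, 0, 2)
from VC(e1)=(1, 0, 0), e2 (invoked 3) maxes components and bumps P0 → (2, 0, 0)
from VC(e7)=(0, 0, 2), e8 (invoked 15) maxes components and bumps P2 → (0, 0, 3)
from VC(e2)=(2, 0, 0), VC(e3)=(0, 0, 1), e5 (invoked 8) maxes components and bumps P0 → (3, 0, 1)
from VC(e5)=(3, 0, 1), VC(e7)=(0, 0, 2), e6 (invoked 10) maxes components and bumps P0 → (4, 0, 2)
target: VC(e5) = (3, 0, 1)

(3, 0, 1)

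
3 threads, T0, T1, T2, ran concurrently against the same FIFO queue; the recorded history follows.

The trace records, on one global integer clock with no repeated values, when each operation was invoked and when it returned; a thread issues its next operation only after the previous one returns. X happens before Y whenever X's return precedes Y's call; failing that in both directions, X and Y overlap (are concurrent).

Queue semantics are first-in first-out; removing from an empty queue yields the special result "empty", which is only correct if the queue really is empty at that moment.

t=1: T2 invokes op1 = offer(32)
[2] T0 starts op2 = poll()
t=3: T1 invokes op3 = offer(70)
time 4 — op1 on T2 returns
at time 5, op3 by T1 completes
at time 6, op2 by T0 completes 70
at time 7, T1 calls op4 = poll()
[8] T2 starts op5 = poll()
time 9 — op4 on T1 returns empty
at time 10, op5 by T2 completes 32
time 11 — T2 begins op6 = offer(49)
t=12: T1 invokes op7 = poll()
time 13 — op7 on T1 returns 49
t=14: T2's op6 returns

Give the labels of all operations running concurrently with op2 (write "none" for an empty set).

overlap test against op2 [2,6]: concurrent iff the interval meets 2..6
op1 [1,4]: concurrent
op3 [3,5]: concurrent
op4 [7,9]: after
op5 [8,10]: after
op6 [11,14]: after
op7 [12,13]: after

op1, op3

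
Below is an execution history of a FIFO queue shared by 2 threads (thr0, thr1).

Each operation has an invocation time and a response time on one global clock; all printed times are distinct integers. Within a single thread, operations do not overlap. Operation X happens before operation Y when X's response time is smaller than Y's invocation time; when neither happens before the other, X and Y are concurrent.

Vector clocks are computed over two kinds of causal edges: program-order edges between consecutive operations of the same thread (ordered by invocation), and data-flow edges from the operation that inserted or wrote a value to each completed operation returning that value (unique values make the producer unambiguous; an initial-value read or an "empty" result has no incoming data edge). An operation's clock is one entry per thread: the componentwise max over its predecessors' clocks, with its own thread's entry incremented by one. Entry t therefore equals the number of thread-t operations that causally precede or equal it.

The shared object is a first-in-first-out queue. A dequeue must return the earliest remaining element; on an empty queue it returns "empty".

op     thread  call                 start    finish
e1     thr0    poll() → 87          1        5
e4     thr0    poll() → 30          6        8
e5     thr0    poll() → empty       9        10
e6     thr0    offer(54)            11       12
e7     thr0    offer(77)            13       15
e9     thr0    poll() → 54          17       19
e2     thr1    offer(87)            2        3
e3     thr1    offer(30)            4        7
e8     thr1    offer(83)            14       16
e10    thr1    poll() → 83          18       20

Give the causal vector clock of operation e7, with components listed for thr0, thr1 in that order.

VC(e2, invoked at 2): no causal predecessors; +1 on thr1 → (0, 1)
e3, invoked 4, takes VC(e2)=(0, 1) under max, adds 1 for thr1 → (0, 2)
e1, invoked 1, takes VC(e2)=(0, 1) under max, adds 1 for thr0 → (1, 1)
e8, invoked 14, takes VC(e3)=(0, 2) under max, adds 1 for thr1 → (0, 3)
e10, invoked 18, takes VC(e8)=(0, 3) under max, adds 1 for thr1 → (0, 4)
e4, invoked 6, takes VC(e1)=(1, 1), VC(e3)=(0, 2) under max, adds 1 for thr0 → (2, 2)
e5, invoked 9, takes VC(e4)=(2, 2) under max, adds 1 for thr0 → (3, 2)
e6, invoked 11, takes VC(e5)=(3, 2) under max, adds 1 for thr0 → (4, 2)
e7, invoked 13, takes VC(e6)=(4, 2) under max, adds 1 for thr0 → (5, 2)
e9, invoked 17, takes VC(e6)=(4, 2), VC(e7)=(5, 2) under max, adds 1 for thr0 → (6, 2)
target: VC(e7) = (5, 2)

(5, 2)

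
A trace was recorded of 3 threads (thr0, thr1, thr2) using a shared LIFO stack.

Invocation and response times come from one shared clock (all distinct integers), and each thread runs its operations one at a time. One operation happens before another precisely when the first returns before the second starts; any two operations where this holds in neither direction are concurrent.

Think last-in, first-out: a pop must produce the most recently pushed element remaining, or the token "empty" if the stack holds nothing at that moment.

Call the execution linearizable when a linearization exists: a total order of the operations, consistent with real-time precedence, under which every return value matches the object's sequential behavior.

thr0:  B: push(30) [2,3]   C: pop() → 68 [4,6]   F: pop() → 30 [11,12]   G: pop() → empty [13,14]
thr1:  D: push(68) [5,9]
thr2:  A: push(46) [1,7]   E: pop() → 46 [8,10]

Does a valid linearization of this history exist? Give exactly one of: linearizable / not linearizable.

linearizable

witness order: B, A, D, C, E, F, G
after step 1 (B push(30)): stack <30>
after step 2 (A push(46)): stack <30,46>
after step 3 (D push(68)): stack <30,46,68>
after step 4 (C pop() → 68): stack <30,46>
after step 5 (E pop() → 46): stack <30>
after step 6 (F pop() → 30): stack <>
after step 7 (G pop() → empty): stack <>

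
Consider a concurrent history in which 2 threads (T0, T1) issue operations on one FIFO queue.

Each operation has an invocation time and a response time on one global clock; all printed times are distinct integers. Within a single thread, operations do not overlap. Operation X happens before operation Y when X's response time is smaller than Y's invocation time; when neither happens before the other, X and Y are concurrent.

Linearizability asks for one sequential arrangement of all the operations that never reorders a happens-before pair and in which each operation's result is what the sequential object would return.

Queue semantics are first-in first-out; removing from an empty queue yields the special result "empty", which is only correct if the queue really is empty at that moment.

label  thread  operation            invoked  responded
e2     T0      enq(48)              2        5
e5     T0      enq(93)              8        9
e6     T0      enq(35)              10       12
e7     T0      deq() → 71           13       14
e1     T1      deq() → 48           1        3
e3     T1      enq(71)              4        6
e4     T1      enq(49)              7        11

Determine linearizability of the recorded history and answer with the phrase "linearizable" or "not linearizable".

linearizable

witness order: e2, e1, e3, e4, e5, e6, e7
step 1: e2 enq(48) — queue <48>
step 2: e1 deq() → 48 — queue <>
step 3: e3 enq(71) — queue <71>
step 4: e4 enq(49) — queue <71,49>
step 5: e5 enq(93) — queue <71,49,93>
step 6: e6 enq(35) — queue <71,49,93,35>
step 7: e7 deq() → 71 — queue <49,93,35>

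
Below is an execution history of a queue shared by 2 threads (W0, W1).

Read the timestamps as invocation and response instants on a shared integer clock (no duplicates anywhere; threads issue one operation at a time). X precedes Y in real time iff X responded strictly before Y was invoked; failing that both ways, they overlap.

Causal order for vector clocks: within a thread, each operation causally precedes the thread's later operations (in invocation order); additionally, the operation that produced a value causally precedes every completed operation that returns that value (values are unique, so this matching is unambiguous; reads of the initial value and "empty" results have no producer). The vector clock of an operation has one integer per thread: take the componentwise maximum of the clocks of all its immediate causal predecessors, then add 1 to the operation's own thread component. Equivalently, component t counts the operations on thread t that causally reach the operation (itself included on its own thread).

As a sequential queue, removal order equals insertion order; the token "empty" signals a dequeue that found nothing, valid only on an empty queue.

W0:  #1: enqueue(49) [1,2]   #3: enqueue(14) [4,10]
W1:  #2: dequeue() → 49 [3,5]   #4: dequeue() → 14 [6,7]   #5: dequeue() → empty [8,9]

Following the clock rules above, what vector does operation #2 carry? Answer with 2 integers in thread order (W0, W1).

#1, invoked 1, has no incoming edges; only W0's bump applies → (1, 0)
from VC(#1)=(1, 0), #2 (invoked 3) maxes components and bumps W1 → (1, 1)
from VC(#1)=(1, 0), #3 (invoked 4) maxes components and bumps W0 → (2, 0)
from VC(#2)=(1, 1), VC(#3)=(2, 0), #4 (invoked 6) maxes components and bumps W1 → (2, 2)
from VC(#4)=(2, 2), #5 (invoked 8) maxes components and bumps W1 → (2, 3)
target: VC(#2) = (1, 1)

(1, 1)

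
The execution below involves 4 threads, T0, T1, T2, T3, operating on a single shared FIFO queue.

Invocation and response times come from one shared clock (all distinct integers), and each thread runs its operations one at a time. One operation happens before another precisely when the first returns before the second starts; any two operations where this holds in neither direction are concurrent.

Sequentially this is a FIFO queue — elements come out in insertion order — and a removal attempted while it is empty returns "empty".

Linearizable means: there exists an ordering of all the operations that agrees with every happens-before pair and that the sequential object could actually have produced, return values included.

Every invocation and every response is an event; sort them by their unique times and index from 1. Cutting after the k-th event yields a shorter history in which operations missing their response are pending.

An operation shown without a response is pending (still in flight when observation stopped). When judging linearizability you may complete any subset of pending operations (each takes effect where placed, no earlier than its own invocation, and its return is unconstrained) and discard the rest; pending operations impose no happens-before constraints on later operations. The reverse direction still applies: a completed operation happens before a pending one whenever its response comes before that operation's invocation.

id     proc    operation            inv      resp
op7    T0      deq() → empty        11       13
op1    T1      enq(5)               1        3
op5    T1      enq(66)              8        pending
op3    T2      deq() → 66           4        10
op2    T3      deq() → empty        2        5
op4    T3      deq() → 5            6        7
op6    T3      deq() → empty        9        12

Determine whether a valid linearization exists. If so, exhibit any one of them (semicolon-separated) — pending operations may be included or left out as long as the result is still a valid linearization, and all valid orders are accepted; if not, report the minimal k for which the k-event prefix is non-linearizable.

after step 1 (op2 deq() → empty): queue <>
after step 2 (op1 enq(5)): queue <5>
after step 3 (op4 deq() → 5): queue <>
after step 4 (op5 enq(66) (pending, included)): queue <66>
after step 5 (op3 deq() → 66): queue <>
after step 6 (op6 deq() → empty): queue <>
after step 7 (op7 deq() → empty): queue <>

linearizable — witness: op2; op1; op4; op5; op3; op6; op7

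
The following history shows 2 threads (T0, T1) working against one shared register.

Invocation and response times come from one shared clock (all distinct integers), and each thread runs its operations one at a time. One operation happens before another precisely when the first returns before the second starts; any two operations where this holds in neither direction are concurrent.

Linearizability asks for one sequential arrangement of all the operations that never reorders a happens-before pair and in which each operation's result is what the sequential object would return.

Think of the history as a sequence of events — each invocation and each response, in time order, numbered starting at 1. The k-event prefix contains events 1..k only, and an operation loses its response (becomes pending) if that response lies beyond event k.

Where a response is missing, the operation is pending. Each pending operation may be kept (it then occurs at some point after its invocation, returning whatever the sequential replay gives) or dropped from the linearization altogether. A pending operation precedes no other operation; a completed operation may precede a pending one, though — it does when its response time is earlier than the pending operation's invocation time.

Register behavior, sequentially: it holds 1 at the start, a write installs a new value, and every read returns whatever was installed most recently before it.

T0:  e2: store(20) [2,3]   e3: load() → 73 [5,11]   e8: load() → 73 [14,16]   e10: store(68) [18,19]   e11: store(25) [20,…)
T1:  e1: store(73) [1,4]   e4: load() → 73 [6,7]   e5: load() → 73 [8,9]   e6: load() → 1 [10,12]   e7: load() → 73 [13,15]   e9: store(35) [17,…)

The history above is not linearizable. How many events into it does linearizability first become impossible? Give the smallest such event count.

one valid order for events 1..11 is e2, e1, e3, e4, e5:
1. e2 store(20), leaving value 20
2. e1 store(73), leaving value 73
3. e3 load() → 73, leaving value 73
4. e4 load() → 73, leaving value 73
5. e5 load() → 73, leaving value 73
with event 12 included (e6 responding at time 12), all real-time-consistent orders fail
e.g. e1, e2, e3, e4, e5, e6: illegal at step 3, since e3 load() → 73 cannot apply there
e.g. e1, e2, e4, e3, e5, e6: illegal at step 3, since e4 load() → 73 cannot apply there

12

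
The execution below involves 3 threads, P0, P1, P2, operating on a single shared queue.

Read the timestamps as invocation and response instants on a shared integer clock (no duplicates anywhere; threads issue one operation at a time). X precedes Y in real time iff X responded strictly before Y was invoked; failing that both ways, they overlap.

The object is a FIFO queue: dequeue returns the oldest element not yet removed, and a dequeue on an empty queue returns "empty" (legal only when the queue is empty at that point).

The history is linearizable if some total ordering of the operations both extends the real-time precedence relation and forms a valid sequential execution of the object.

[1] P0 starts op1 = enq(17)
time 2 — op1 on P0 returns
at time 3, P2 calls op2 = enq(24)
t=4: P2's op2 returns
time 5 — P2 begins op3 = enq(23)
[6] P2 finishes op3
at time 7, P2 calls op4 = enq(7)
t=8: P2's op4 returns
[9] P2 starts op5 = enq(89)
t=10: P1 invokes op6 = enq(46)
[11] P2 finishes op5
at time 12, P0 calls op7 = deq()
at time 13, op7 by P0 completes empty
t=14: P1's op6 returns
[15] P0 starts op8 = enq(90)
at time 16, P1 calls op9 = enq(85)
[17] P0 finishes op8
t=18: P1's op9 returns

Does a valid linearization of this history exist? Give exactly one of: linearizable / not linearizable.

not linearizable

already the first 13 events (up to op7's response at time 13) admit no linearization; the first 12 still do
the sole real-time-consistent order of 6 completed operations fails the queue replay
no escape via the 1 pending operation (op6): every completion choice fails
e.g. op1, op2, op3, op4, op5, op7 (pending dropped): illegal at step 6, since op7 deq() → empty cannot apply there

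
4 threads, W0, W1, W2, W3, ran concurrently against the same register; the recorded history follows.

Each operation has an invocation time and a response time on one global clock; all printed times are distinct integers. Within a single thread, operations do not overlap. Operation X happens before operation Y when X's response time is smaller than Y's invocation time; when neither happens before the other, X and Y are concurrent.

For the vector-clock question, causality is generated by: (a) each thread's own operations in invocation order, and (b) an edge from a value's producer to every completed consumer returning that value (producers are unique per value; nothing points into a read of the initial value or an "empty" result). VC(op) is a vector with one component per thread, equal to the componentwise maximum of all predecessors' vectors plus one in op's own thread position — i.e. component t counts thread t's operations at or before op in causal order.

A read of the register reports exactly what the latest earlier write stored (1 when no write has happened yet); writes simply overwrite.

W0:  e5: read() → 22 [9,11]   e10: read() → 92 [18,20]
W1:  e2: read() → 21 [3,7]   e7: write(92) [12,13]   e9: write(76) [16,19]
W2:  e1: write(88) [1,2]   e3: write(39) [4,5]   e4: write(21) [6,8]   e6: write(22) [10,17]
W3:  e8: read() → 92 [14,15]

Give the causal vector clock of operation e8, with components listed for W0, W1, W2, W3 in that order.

(0, 2, 3, 1)

VC(e1, invoked at 1): no causal predecessors; +1 on W2 → (0, 0, 1, 0)
invoked at 4, e3 merges VC(e1)=(0, 0, 1, 0) and bumps W2's slot → (0, 0, 2, 0)
invoked at 6, e4 merges VC(e3)=(0, 0, 2, 0) and bumps W2's slot → (0, 0, 3, 0)
invoked at 10, e6 merges VC(e4)=(0, 0, 3, 0) and bumps W2's slot → (0, 0, 4, 0)
invoked at 3, e2 merges VC(e4)=(0, 0, 3, 0) and bumps W1's slot → (0, 1, 3, 0)
invoked at 12, e7 merges VC(e2)=(0, 1, 3, 0) and bumps W1's slot → (0, 2, 3, 0)
invoked at 9, e5 merges VC(e6)=(0, 0, 4, 0) and bumps W0's slot → (1, 0, 4, 0)
invoked at 14, e8 merges VC(e7)=(0, 2, 3, 0) and bumps W3's slot → (0, 2, 3, 1)
invoked at 16, e9 merges VC(e7)=(0, 2, 3, 0) and bumps W1's slot → (0, 3, 3, 0)
invoked at 18, e10 merges VC(e5)=(1, 0, 4, 0), VC(e7)=(0, 2, 3, 0) and bumps W0's slot → (2, 2, 4, 0)
target: VC(e8) = (0, 2, 3, 1)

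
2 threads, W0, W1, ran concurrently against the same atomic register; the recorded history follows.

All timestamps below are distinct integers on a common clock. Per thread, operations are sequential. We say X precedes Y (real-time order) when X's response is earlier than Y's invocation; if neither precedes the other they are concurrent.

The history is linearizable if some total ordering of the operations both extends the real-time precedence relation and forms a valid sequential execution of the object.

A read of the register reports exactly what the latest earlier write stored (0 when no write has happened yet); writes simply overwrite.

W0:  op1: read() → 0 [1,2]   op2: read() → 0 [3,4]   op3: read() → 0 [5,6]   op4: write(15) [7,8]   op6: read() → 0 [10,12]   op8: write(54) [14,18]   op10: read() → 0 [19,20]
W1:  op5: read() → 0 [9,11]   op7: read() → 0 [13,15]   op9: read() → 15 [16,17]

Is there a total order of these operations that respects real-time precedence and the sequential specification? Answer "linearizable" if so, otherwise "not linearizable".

the violation lands at event 11, op5's response at time 11: events 1..10 linearize, events 1..11 do not
the completed operations (5 total) allow one real-time order; the atomic register replay rejects it
include/drop combinations of the 1 pending operation (op6) were all tried; none helps
for example op1, op2, op3, op4, op5 (pending dropped) fails at step 5: op5 read() → 0 is not legal there

not linearizable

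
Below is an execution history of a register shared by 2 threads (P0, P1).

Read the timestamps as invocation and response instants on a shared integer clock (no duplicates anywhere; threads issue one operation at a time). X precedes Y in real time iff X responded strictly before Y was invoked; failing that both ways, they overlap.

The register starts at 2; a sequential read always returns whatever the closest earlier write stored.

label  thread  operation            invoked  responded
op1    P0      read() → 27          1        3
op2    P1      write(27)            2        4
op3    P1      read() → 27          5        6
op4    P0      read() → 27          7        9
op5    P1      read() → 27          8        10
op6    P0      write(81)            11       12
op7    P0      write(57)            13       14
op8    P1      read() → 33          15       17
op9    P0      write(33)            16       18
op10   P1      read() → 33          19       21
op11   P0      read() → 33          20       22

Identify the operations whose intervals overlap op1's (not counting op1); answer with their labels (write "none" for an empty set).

op2

op1 spans [1,3]: anything still running between times 1 and 3 counts as concurrent
op2 [2,4]: concurrent
op3 [5,6]: after
op4 [7,9]: after
op5 [8,10]: after
op6 [11,12]: after
op7 [13,14]: after
op8 [15,17]: after
op9 [16,18]: after
op10 [19,21]: after
op11 [20,22]: after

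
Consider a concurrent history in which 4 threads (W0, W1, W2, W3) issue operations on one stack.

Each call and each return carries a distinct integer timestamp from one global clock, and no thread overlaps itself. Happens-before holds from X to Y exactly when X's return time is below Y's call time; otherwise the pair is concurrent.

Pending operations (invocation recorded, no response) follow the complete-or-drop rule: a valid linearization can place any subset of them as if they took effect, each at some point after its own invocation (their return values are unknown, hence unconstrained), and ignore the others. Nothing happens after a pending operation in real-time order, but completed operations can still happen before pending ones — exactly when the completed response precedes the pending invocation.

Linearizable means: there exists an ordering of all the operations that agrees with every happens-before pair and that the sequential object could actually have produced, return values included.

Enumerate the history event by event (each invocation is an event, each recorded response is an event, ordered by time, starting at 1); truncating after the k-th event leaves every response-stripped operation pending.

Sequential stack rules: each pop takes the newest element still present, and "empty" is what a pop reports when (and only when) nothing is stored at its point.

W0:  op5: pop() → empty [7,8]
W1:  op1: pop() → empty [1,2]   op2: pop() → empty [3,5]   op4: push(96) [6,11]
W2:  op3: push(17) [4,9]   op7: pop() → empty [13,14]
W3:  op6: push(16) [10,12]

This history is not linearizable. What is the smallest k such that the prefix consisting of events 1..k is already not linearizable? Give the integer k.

one valid order for events 1..13 is op1, op2, op5, op3, op4, op6:
after step 1 (op1 pop() → empty): stack <>
after step 2 (op2 pop() → empty): stack <>
after step 3 (op5 pop() → empty): stack <>
after step 4 (op3 push(17)): stack <17>
after step 5 (op4 push(96)): stack <17,96>
after step 6 (op6 push(16)): stack <17,96,16>
with event 14 included (op7 responding at time 14), all real-time-consistent orders fail
one such order, op1, op2, op3, op4, op5, op6, op7, breaks at step 5 where op5 pop() → empty is illegal
one such order, op1, op2, op3, op5, op4, op6, op7, breaks at step 4 where op5 pop() → empty is illegal

14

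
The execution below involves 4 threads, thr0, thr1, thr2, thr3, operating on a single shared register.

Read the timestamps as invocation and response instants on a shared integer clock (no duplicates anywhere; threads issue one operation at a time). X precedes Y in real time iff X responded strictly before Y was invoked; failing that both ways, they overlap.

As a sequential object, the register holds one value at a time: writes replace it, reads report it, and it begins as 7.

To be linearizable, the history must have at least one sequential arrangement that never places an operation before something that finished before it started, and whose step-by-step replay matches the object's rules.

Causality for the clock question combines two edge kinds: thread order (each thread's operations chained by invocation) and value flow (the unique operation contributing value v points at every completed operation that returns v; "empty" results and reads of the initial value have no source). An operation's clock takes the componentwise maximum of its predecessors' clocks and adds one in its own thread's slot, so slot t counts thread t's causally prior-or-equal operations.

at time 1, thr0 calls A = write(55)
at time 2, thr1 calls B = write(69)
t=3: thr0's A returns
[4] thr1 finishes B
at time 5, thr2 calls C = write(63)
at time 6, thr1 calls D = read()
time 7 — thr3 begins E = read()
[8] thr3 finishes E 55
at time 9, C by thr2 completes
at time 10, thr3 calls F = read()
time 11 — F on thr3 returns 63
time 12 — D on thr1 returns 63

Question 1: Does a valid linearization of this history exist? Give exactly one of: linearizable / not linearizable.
linearizable

a witness: B, A, E, C, D, F
step 1: B write(69) — value 69
step 2: A write(55) — value 55
step 3: E read() → 55 — value 55
step 4: C write(63) — value 63
step 5: D read() → 63 — value 63
step 6: F read() → 63 — value 63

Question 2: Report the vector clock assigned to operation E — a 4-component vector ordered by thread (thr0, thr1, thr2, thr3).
(1, 0, 0, 1)

invoked at 5, C has no predecessors; its own thr2 bump gives (0, 0, 1, 0)
invoked at 2, B has no predecessors; its own thr1 bump gives (0, 1, 0, 0)
invoked at 1, A has no predecessors; its own thr0 bump gives (1, 0, 0, 0)
invoked at 7, E merges VC(A)=(1, 0, 0, 0) and bumps thr3's slot → (1, 0, 0, 1)
invoked at 6, D merges VC(B)=(0, 1, 0, 0), VC(C)=(0, 0, 1, 0) and bumps thr1's slot → (0, 2, 1, 0)
invoked at 10, F merges VC(C)=(0, 0, 1, 0), VC(E)=(1, 0, 0, 1) and bumps thr3's slot → (1, 0, 1, 2)
target: VC(E) = (1, 0, 0, 1)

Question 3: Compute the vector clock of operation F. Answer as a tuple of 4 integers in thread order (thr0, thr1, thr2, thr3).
(1, 0, 1, 2)

no predecessors for C (invoked 5): thr2 increments from zero → (0, 0, 1, 0)
no predecessors for B (invoked 2): thr1 increments from zero → (0, 1, 0, 0)
no predecessors for A (invoked 1): thr0 increments from zero → (1, 0, 0, 0)
E, invoked 7, takes VC(A)=(1, 0, 0, 0) under max, adds 1 for thr3 → (1, 0, 0, 1)
D, invoked 6, takes VC(B)=(0, 1, 0, 0), VC(C)=(0, 0, 1, 0) under max, adds 1 for thr1 → (0, 2, 1, 0)
F, invoked 10, takes VC(C)=(0, 0, 1, 0), VC(E)=(1, 0, 0, 1) under max, adds 1 for thr3 → (1, 0, 1, 2)
target: VC(F) = (1, 0, 1, 2)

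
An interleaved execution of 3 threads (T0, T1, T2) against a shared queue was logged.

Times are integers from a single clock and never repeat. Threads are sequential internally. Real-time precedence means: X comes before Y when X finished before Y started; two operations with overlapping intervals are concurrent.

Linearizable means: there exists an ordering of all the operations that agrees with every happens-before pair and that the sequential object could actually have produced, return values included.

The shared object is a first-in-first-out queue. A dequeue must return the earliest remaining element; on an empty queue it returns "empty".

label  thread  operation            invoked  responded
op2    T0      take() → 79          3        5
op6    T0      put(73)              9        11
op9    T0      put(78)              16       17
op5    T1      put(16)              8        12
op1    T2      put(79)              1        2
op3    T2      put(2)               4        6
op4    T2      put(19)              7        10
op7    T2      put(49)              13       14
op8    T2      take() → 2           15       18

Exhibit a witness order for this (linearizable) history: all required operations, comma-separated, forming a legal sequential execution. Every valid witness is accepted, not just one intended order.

step 1: op1 put(79) — queue <79>
step 2: op2 take() → 79 — queue <>
step 3: op3 put(2) — queue <2>
step 4: op4 put(19) — queue <2,19>
step 5: op5 put(16) — queue <2,19,16>
step 6: op6 put(73) — queue <2,19,16,73>
step 7: op7 put(49) — queue <2,19,16,73,49>
step 8: op8 take() → 2 — queue <19,16,73,49>
step 9: op9 put(78) — queue <19,16,73,49,78>

op1, op2, op3, op4, op5, op6, op7, op8, op9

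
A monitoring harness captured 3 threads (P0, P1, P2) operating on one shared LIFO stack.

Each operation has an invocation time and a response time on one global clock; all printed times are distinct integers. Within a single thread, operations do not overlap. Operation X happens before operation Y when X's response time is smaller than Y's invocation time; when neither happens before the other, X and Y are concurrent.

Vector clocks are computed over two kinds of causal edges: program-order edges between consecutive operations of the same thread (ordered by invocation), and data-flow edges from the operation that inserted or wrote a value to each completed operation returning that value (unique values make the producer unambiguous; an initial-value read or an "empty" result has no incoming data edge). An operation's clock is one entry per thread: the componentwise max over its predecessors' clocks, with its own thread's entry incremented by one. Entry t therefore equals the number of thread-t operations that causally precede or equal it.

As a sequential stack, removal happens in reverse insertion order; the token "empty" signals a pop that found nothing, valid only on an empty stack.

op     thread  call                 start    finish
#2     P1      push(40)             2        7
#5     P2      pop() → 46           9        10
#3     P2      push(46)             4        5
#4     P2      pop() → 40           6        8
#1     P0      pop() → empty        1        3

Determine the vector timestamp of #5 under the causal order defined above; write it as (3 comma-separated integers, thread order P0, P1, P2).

(0, 1, 3)

#3 (invocation 4): nothing precedes it; P2's component alone gives (0, 0, 1)
#2 (invocation 2): nothing precedes it; P1's component alone gives (0, 1, 0)
#1 (invocation 1): nothing precedes it; P0's component alone gives (1, 0, 0)
from VC(#2)=(0, 1, 0), VC(#3)=(0, 0, 1), #4 (invoked 6) maxes components and bumps P2 → (0, 1, 2)
from VC(#3)=(0, 0, 1), VC(#4)=(0, 1, 2), #5 (invoked 9) maxes components and bumps P2 → (0, 1, 3)
target: VC(#5) = (0, 1, 3)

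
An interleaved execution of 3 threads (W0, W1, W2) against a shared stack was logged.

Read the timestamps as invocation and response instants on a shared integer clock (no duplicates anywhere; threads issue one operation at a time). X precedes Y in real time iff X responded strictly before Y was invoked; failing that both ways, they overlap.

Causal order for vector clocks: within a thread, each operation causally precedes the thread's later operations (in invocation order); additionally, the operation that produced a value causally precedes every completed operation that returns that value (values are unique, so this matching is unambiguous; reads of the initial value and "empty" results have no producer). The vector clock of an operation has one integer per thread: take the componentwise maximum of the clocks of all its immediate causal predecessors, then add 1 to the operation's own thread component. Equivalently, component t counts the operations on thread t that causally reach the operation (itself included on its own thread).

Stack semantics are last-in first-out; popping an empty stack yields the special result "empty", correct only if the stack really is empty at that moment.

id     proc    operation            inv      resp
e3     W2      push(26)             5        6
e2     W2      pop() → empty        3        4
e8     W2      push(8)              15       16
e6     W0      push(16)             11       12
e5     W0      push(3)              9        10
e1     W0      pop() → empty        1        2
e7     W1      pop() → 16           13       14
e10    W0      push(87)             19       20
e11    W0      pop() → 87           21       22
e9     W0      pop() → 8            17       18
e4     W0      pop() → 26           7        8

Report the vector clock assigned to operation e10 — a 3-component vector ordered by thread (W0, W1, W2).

root op e2, invoked 3: fresh clock plus W2's own tick → (0, 0, 1)
root op e1, invoked 1: fresh clock plus W0's own tick → (1, 0, 0)
e3 (invocation 5): componentwise max over VC(e2)=(0, 0, 1), +1 at W2, giving (0, 0, 2)
e8 (invocation 15): componentwise max over VC(e3)=(0, 0, 2), +1 at W2, giving (0, 0, 3)
e4 (invocation 7): componentwise max over VC(e1)=(1, 0, 0), VC(e3)=(0, 0, 2), +1 at W0, giving (2, 0, 2)
e5 (invocation 9): componentwise max over VC(e4)=(2, 0, 2), +1 at W0, giving (3, 0, 2)
e6 (invocation 11): componentwise max over VC(e5)=(3, 0, 2), +1 at W0, giving (4, 0, 2)
e7 (invocation 13): componentwise max over VC(e6)=(4, 0, 2), +1 at W1, giving (4, 1, 2)
e9 (invocation 17): componentwise max over VC(e6)=(4, 0, 2), VC(e8)=(0, 0, 3), +1 at W0, giving (5, 0, 3)
e10 (invocation 19): componentwise max over VC(e9)=(5, 0, 3), +1 at W0, giving (6, 0, 3)
e11 (invocation 21): componentwise max over VC(e10)=(6, 0, 3), +1 at W0, giving (7, 0, 3)
target: VC(e10) = (6, 0, 3)

(6, 0, 3)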